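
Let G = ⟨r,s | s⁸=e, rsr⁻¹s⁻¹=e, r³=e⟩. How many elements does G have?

Enumerate words in the generators, reducing via the relations: the distinct elements are
  {e, r, s, rs, r², s², s³, s⁴, s⁵, s⁶, s⁷, rs², rs³, rs⁴, rs⁵, rs⁶, rs⁷, r²s, r²s², r²s³, r²s⁴, r²s⁵, r²s⁶, r²s⁷}.
No further products give new elements, so |G| = 24.

Answer: 24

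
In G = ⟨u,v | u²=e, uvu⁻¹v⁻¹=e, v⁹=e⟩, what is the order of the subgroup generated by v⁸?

|⟨v⁸⟩| equals the order of v⁸. Compute successive powers until reaching e:
  (v⁸)¹ = v⁸, (v⁸)² = v⁷, (v⁸)³ = v⁶, (v⁸)⁴ = v⁵, (v⁸)⁵ = v⁴, (v⁸)⁶ = v³, (v⁸)⁷ = v², (v⁸)⁸ = v, (v⁸)⁹ = e.
The smallest positive k with (v⁸)ᵏ = e is 9, so |⟨v⁸⟩| = 9.

Answer: 9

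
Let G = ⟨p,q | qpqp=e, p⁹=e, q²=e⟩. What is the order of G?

Enumerate words in the generators, reducing via the relations: the distinct elements are
  {e, p, q, pq, p², p³, p⁴, p⁵, p⁶, p⁷, p⁸, p²q, p³q, p⁴q, p⁵q, p⁶q, p⁷q, p⁸q}.
No further products give new elements, so |G| = 18.

Answer: 18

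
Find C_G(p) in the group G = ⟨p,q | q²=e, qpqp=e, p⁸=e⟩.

⟨p⟩ ⊆ C_G(p) since powers of p commute with p; so |C_G(p)| ≥ |⟨p⟩| = 8.
By orbit–stabilizer, |C_G(p)| = |G| / |conj. class of p| = 16 / 2 = 8.
The 8 elements commuting with p are {e, p, p², p³, p⁴, p⁵, p⁶, p⁷}.

Answer: {e, p, p², p³, p⁴, p⁵, p⁶, p⁷}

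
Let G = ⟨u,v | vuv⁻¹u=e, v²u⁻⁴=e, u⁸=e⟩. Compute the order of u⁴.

Compute successive powers until reaching e:
  (u⁴)¹ = u⁴, (u⁴)² = e.
The smallest positive k with (u⁴)ᵏ = e is 2.

Answer: 2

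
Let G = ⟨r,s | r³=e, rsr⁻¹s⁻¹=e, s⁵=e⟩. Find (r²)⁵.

Compute successive powers of (r²), reducing at each step:
  (r²)²: (r²) · r² = r
  (r²)³: r · r² = e
  (r²)⁴: e · r² = r²
  (r²)⁵: (r²) · r² = r

Answer: r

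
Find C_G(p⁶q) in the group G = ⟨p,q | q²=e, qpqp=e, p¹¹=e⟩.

⟨p⁶q⟩ ⊆ C_G(p⁶q) since powers of p⁶q commute with p⁶q; so |C_G(p⁶q)| ≥ |⟨p⁶q⟩| = 2.
By orbit–stabilizer, |C_G(p⁶q)| = |G| / |conj. class of p⁶q| = 22 / 11 = 2.
The 2 elements commuting with p⁶q are {e, p⁶q}.

Answer: {e, p⁶q}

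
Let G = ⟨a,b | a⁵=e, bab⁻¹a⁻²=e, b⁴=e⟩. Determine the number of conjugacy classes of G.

The conjugacy classes (representative and size) are:
  [e] (size 1), [a⁴] (size 4), [a²b] (size 5), [b²] (size 5), [a³b³] (size 5).
Class equation: 1 + 4 + 5 + 5 + 5 = 20 = |G|. So G has 5 conjugacy classes.

Answer: 5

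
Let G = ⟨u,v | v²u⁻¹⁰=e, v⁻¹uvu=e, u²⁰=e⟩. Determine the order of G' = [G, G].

G' = [G, G] is generated by all commutators. The generator-pair commutators are: [u, v] = u².
The subgroup they normally generate is {e, u², u⁴, u⁶, u⁸, u¹⁰, u¹², u¹⁴, u¹⁶, u¹⁸}, of order 10.
Check: |G/G'| = 40/10 = 4 is the order of the abelianisation.

Answer: 10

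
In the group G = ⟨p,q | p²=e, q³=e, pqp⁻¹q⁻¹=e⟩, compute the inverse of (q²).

The order of (q²) is 3 (smallest k with (q²)ᵏ = e), so (q²)⁻¹ = (q²)² = q.
Check: (q²) · q → (q²) · q = e, giving e as required.

Answer: q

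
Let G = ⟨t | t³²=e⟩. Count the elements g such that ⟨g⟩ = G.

G is cyclic of order 32. An element generates G iff its order is 32, and a cyclic group of order 32 has exactly φ(32) = 16 such elements.

Answer: 16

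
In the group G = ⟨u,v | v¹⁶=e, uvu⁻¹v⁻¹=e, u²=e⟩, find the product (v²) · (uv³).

Compute (v²) · (uv³) by multiplying left to right and reducing via the relations at each step:
  (v²) · u = uv²
  (uv²) · v³ = uv⁵

Answer: uv⁵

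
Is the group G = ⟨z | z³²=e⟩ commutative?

G has a single generator, so G is cyclic and hence abelian.

Answer: Yes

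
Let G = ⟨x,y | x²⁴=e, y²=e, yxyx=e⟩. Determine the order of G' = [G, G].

G' = [G, G] is generated by all commutators. The generator-pair commutators are: [x, y] = x².
The subgroup they normally generate is {e, x², x⁴, x⁶, x⁸, x¹⁰, x¹², x¹⁴, x¹⁶, x¹⁸, x²⁰, x²²}, of order 12.
Check: |G/G'| = 48/12 = 4 is the order of the abelianisation.

Answer: 12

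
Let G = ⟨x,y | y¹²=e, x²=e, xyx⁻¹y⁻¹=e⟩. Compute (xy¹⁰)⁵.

Compute successive powers of (xy¹⁰), reducing at each step:
  (xy¹⁰)²: (xy¹⁰) · x = y¹⁰;   (y¹⁰) · y¹⁰ = y⁸
  (xy¹⁰)³: (y⁸) · x = xy⁸;   (xy⁸) · y¹⁰ = xy⁶
  (xy¹⁰)⁴: (xy⁶) · x = y⁶;   (y⁶) · y¹⁰ = y⁴
  (xy¹⁰)⁵: (y⁴) · x = xy⁴;   (xy⁴) · y¹⁰ = xy²

Answer: xy²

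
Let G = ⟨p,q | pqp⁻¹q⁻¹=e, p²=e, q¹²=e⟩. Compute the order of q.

Compute successive powers until reaching e:
  q¹ = q, q² = q², q³ = q³, q⁴ = q⁴, q⁵ = q⁵, q⁶ = q⁶, q⁷ = q⁷, q⁸ = q⁸, q⁹ = q⁹, q¹⁰ = q¹⁰, q¹¹ = q¹¹, q¹² = e.
The smallest positive k with qᵏ = e is 12.

Answer: 12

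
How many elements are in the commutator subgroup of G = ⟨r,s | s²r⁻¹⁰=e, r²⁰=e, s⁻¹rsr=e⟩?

G' = [G, G] is generated by all commutators. The generator-pair commutators are: [r, s] = r².
The subgroup they normally generate is {e, r², r⁴, r⁶, r⁸, r¹⁰, r¹², r¹⁴, r¹⁶, r¹⁸}, of order 10.
Check: |G/G'| = 40/10 = 4 is the order of the abelianisation.

Answer: 10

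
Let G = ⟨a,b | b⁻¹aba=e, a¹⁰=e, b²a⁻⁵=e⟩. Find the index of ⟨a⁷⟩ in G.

First find ord(a⁷) by computing successive powers:
  (a⁷)¹ = a⁷, (a⁷)² = a⁴, (a⁷)³ = a, (a⁷)⁴ = a⁸, (a⁷)⁵ = a⁵, (a⁷)⁶ = a², (a⁷)⁷ = a⁹, (a⁷)⁸ = a⁶, (a⁷)⁹ = a³, (a⁷)¹⁰ = e.
So |⟨a⁷⟩| = ord(a⁷) = 10. With |G| = 20, by Lagrange [G : ⟨a⁷⟩] = 20/10 = 2.

Answer: 2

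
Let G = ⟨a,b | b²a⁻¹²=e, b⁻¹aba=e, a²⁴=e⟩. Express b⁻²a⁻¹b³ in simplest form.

Multiply left to right, reducing at each step:
  (a¹²) · a⁻¹ = a¹¹
  (a¹¹) · b³ = a¹¹b⁻¹

Answer: a¹¹b⁻¹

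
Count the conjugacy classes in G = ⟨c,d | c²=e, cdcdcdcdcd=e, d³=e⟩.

The conjugacy classes (representative and size) are:
  [e] (size 1), [cdcd²cdcd²c] (size 15), [dcdcd²c] (size 20), [cd²cd²c] (size 12), [d²cdcd²] (size 12).
Class equation: 1 + 15 + 20 + 12 + 12 = 60 = |G|. So G has 5 conjugacy classes.

Answer: 5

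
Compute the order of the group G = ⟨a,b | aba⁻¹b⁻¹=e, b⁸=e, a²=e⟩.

Enumerate words in the generators, reducing via the relations: the distinct elements are
  {a, b, e, ab, b², b³, b⁴, b⁵, b⁶, b⁷, ab², ab³, ab⁴, ab⁵, ab⁶, ab⁷}.
No further products give new elements, so |G| = 16.

Answer: 16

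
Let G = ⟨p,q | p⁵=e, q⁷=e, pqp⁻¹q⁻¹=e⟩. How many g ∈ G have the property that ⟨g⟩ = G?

G is cyclic of order 35. An element generates G iff its order is 35, and a cyclic group of order 35 has exactly φ(35) = 24 such elements.

Answer: 24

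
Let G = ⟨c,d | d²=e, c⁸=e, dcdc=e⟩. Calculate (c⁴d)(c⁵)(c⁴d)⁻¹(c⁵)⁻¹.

[(c⁴d), (c⁵)] = (c⁴d)·(c⁵)·(c⁴d)⁻¹·(c⁵)⁻¹.
  (c⁴d) · (c⁵) = c⁷d
  (c⁷d) · (c⁴d) = c³
  (c³) · (c³) = c⁶

Answer: c⁶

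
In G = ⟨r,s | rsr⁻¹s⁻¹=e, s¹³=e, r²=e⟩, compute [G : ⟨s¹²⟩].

First find ord(s¹²) by computing successive powers:
  (s¹²)¹ = s¹², (s¹²)² = s¹¹, (s¹²)³ = s¹⁰, (s¹²)⁴ = s⁹, (s¹²)⁵ = s⁸, (s¹²)⁶ = s⁷, (s¹²)⁷ = s⁶, (s¹²)⁸ = s⁵, (s¹²)⁹ = s⁴, (s¹²)¹⁰ = s³, (s¹²)¹¹ = s², (s¹²)¹² = s, (s¹²)¹³ = e.
So |⟨s¹²⟩| = ord(s¹²) = 13. With |G| = 26, by Lagrange [G : ⟨s¹²⟩] = 26/13 = 2.

Answer: 2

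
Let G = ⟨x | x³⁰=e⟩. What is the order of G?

G is generated by a single element, so G is cyclic. The relator gives x³⁰ = e and no smaller power is forced to be e, so the 30 powers {e, x, x², x³, x⁴, x⁵, x⁶, x⁷, x⁸, x⁹, x²², x²³, x²¹, x²⁰, x²⁴, x²⁵, x²⁶, x²⁷, x²⁸, x²⁹, x¹², x¹³, x¹¹, x¹⁰, x¹⁴, x¹⁵, x¹⁶, x¹⁷, x¹⁸, x¹⁹} are distinct. Hence |G| = 30.

Answer: 30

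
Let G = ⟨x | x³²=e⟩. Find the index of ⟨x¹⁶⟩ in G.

First find ord(x¹⁶) by computing successive powers:
  (x¹⁶)¹ = x¹⁶, (x¹⁶)² = e.
So |⟨x¹⁶⟩| = ord(x¹⁶) = 2. With |G| = 32, by Lagrange [G : ⟨x¹⁶⟩] = 32/2 = 16.

Answer: 16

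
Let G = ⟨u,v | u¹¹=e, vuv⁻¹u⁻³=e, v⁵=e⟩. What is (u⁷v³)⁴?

Compute successive powers of (u⁷v³), reducing at each step:
  (u⁷v³)²: (u⁷v³) · u⁷ = u⁹v³;   (u⁹v³) · v³ = u⁹v
  (u⁷v³)³: (u⁹v) · u⁷ = u⁸v;   (u⁸v) · v³ = u⁸v⁴
  (u⁷v³)⁴: (u⁸v⁴) · u⁷ = u³v⁴;   (u³v⁴) · v³ = u³v²

Answer: u³v²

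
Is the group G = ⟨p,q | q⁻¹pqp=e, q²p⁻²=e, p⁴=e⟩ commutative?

p·q = pq but q·p = pq⁻¹, so p·q ≠ q·p and G is not abelian.

Answer: No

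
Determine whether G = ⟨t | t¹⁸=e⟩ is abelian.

G has a single generator, so G is cyclic and hence abelian.

Answer: Yes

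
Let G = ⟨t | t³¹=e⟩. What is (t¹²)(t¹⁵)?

Compute (t¹²) · (t¹⁵) by multiplying left to right and reducing via the relations at each step:
  (t¹²) · t¹⁵ = t²⁷

Answer: t²⁷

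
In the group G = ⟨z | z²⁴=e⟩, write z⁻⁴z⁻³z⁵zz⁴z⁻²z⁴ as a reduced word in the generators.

Multiply left to right, reducing at each step:
  (z²⁰) · z⁻³ = z¹⁷
  (z¹⁷) · z⁵ = z²²
  (z²²) · z = z²³
  (z²³) · z⁴ = z³
  (z³) · z⁻² = z
  z · z⁴ = z⁵

Answer: z⁵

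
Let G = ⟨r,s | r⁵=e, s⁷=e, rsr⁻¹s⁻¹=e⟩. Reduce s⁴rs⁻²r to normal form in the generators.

Multiply left to right, reducing at each step:
  (s⁴) · r = rs⁴
  (rs⁴) · s⁻² = rs²
  (rs²) · r = r²s²

Answer: r²s²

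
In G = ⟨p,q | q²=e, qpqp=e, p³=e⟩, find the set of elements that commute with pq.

⟨pq⟩ ⊆ C_G(pq) since powers of pq commute with pq; so |C_G(pq)| ≥ |⟨pq⟩| = 2.
By orbit–stabilizer, |C_G(pq)| = |G| / |conj. class of pq| = 6 / 3 = 2.
The 2 elements commuting with pq are {e, pq}.

Answer: {e, pq}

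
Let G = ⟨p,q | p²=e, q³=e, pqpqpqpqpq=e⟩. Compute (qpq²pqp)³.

Compute successive powers of (qpq²pqp), reducing at each step:
  (qpq²pqp)²: (qpq²pqp) · q = qpq²pqpq;   (qpq²pqpq) · p = qpqpq²pq²;   (qpqpq²pq²) · q² = qpqpq²pq;   (qpqpq²pq) · p = pq²pqpq²pq²;   (pq²pqpq²pq²) · q = pq²pqpq²p;   (pq²pqpq²p) · p = pq²pqpq²
  (qpq²pqp)³: (pq²pqpq²) · q = pq²pqp;   (pq²pqp) · p = pq²pq;   (pq²pq) · q² = pq²p;   (pq²p) · p = pq²;   (pq²) · q = p;   p · p = e

Answer: e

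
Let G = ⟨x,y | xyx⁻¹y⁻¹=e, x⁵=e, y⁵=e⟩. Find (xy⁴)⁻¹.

The order of (xy⁴) is 5 (smallest k with (xy⁴)ᵏ = e), so (xy⁴)⁻¹ = (xy⁴)⁴ = x⁴y.
Check: (xy⁴) · (x⁴y) → (xy⁴) · x⁴ = y⁴;   (y⁴) · y = e, giving e as required.

Answer: x⁴y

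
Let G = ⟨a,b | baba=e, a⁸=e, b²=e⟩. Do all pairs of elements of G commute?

a·b = ab but b·a = a⁷b, so a·b ≠ b·a and G is not abelian.

Answer: No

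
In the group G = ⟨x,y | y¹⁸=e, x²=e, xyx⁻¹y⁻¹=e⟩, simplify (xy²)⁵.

Compute successive powers of (xy²), reducing at each step:
  (xy²)²: (xy²) · x = y²;   (y²) · y² = y⁴
  (xy²)³: (y⁴) · x = xy⁴;   (xy⁴) · y² = xy⁶
  (xy²)⁴: (xy⁶) · x = y⁶;   (y⁶) · y² = y⁸
  (xy²)⁵: (y⁸) · x = xy⁸;   (xy⁸) · y² = xy¹⁰

Answer: xy¹⁰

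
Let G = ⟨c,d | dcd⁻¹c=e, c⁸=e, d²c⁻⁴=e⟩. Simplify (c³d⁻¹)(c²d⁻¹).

Compute (c³d⁻¹) · (c²d⁻¹) by multiplying left to right and reducing via the relations at each step:
  (c³d⁻¹) · c² = cd⁻¹
  (cd⁻¹) · d⁻¹ = c⁵

Answer: c⁵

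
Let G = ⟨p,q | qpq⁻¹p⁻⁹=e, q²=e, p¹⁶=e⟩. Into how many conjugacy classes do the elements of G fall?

The conjugacy classes (representative and size) are:
  [e] (size 1), [p⁹] (size 2), [p²] (size 1), [p³] (size 2), [p⁴] (size 1), [p¹³] (size 2), [p⁶] (size 1), [p¹⁵] (size 2), [p⁸] (size 1), [p¹⁰] (size 1), [p¹²] (size 1), [p¹⁴] (size 1), [q] (size 2), [pq] (size 2), [p²q] (size 2), [p¹¹q] (size 2), [p⁴q] (size 2), [p¹³q] (size 2), [p¹⁴q] (size 2), [p¹⁵q] (size 2).
Class equation: 1 + 2 + 1 + 2 + 1 + 2 + 1 + 2 + 1 + 1 + 1 + 1 + 2 + 2 + 2 + 2 + 2 + 2 + 2 + 2 = 32 = |G|. So G has 20 conjugacy classes.

Answer: 20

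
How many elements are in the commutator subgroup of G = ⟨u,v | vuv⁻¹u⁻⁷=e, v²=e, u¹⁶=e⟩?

G' = [G, G] is generated by all commutators. The generator-pair commutators are: [u, v] = u¹⁰.
The subgroup they normally generate is {e, u², u⁴, u⁶, u⁸, u¹⁰, u¹², u¹⁴}, of order 8.
Check: |G/G'| = 32/8 = 4 is the order of the abelianisation.

Answer: 8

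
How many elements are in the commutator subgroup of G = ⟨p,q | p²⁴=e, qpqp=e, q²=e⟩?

G' = [G, G] is generated by all commutators. The generator-pair commutators are: [p, q] = p².
The subgroup they normally generate is {e, p², p⁴, p⁶, p⁸, p¹⁰, p¹², p¹⁴, p¹⁶, p¹⁸, p²⁰, p²²}, of order 12.
Check: |G/G'| = 48/12 = 4 is the order of the abelianisation.

Answer: 12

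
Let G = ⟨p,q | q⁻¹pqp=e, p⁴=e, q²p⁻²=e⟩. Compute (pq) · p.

Compute (pq) · p by multiplying left to right and reducing via the relations at each step:
  (pq) · p = q

Answer: q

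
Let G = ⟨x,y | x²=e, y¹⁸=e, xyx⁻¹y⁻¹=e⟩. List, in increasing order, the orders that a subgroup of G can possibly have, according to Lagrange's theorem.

|G| = 36 = 2² · 3². By Lagrange's theorem the order of any subgroup divides 36; the divisors of 36 are 1, 2, 3, 4, 6, 9, 12, 18, 36.

Answer: 1, 2, 3, 4, 6, 9, 12, 18, 36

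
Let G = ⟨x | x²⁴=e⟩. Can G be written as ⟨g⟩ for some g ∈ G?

|G| = 24. The element x has order 24 (its powers give 24 distinct elements), so ⟨x⟩ = G and G is cyclic.

Answer: Yes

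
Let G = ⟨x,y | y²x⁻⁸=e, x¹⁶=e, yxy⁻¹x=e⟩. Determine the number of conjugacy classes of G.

The conjugacy classes (representative and size) are:
  [e] (size 1), [x] (size 2), [x¹⁴] (size 2), [x¹³] (size 2), [x¹²] (size 2), [x⁵] (size 2), [x¹⁰] (size 2), [x⁷] (size 2), [x⁸] (size 1), [y⁻¹] (size 8), [x⁷y⁻¹] (size 8).
Class equation: 1 + 2 + 2 + 2 + 2 + 2 + 2 + 2 + 1 + 8 + 8 = 32 = |G|. So G has 11 conjugacy classes.

Answer: 11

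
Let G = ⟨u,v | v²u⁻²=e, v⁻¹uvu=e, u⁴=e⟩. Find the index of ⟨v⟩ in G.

First find ord(v) by computing successive powers:
  v¹ = v, v² = u², v³ = v⁻¹, v⁴ = e.
So |⟨v⟩| = ord(v) = 4. With |G| = 8, by Lagrange [G : ⟨v⟩] = 8/4 = 2.

Answer: 2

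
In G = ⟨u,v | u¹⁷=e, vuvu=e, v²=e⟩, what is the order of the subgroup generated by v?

|⟨v⟩| equals the order of v. Compute successive powers until reaching e:
  v¹ = v, v² = e.
The smallest positive k with vᵏ = e is 2, so |⟨v⟩| = 2.

Answer: 2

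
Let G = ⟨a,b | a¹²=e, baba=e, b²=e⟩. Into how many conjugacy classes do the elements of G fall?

The conjugacy classes (representative and size) are:
  [e] (size 1), [a¹¹] (size 2), [a²] (size 2), [a⁹] (size 2), [a⁴] (size 2), [a⁵] (size 2), [a⁶] (size 1), [b] (size 6), [ab] (size 6).
Class equation: 1 + 2 + 2 + 2 + 2 + 2 + 1 + 6 + 6 = 24 = |G|. So G has 9 conjugacy classes.

Answer: 9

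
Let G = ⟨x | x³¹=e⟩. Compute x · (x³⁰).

Compute x · (x³⁰) by multiplying left to right and reducing via the relations at each step:
  x · x³⁰ = e

Answer: e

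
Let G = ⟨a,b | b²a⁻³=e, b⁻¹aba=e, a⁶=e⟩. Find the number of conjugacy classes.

The conjugacy classes (representative and size) are:
  [e] (size 1), [a] (size 2), [a²] (size 2), [a³] (size 1), [ab⁻¹] (size 3), [a²b⁻¹] (size 3).
Class equation: 1 + 2 + 2 + 1 + 3 + 3 = 12 = |G|. So G has 6 conjugacy classes.

Answer: 6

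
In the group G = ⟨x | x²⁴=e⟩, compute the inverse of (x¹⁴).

The order of (x¹⁴) is 12 (smallest k with (x¹⁴)ᵏ = e), so (x¹⁴)⁻¹ = (x¹⁴)¹¹ = x¹⁰.
Check: (x¹⁴) · (x¹⁰) → (x¹⁴) · x¹⁰ = e, giving e as required.

Answer: x¹⁰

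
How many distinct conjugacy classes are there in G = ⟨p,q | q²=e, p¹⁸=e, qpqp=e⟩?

The conjugacy classes (representative and size) are:
  [e] (size 1), [p] (size 2), [p²] (size 2), [p³] (size 2), [p¹⁴] (size 2), [p⁵] (size 2), [p¹²] (size 2), [p⁷] (size 2), [p¹⁰] (size 2), [p⁹] (size 1), [p¹⁰q] (size 9), [pq] (size 9).
Class equation: 1 + 2 + 2 + 2 + 2 + 2 + 2 + 2 + 2 + 1 + 9 + 9 = 36 = |G|. So G has 12 conjugacy classes.

Answer: 12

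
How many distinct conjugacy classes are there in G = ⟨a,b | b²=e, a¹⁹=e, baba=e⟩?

The conjugacy classes (representative and size) are:
  [e] (size 1), [a¹⁸] (size 2), [a²] (size 2), [a¹⁶] (size 2), [a⁴] (size 2), [a¹⁴] (size 2), [a¹³] (size 2), [a¹²] (size 2), [a⁸] (size 2), [a⁹] (size 2), [b] (size 19).
Class equation: 1 + 2 + 2 + 2 + 2 + 2 + 2 + 2 + 2 + 2 + 19 = 38 = |G|. So G has 11 conjugacy classes.

Answer: 11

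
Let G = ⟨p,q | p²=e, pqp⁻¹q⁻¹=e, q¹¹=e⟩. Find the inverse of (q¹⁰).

The order of (q¹⁰) is 11 (smallest k with (q¹⁰)ᵏ = e), so (q¹⁰)⁻¹ = (q¹⁰)¹⁰ = q.
Check: (q¹⁰) · q → (q¹⁰) · q = e, giving e as required.

Answer: q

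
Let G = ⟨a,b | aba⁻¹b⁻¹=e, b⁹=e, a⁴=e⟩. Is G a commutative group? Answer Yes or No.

Each pair of generators commutes: a·b = ab = b·a. Since the generators pairwise commute, every element of G commutes with every other, so G is abelian.

Answer: Yes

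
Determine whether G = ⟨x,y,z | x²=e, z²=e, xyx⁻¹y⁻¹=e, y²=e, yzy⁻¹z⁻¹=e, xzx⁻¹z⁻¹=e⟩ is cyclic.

|G| = 8, but the maximum element order in G is 2 < 8. No single element generates all of G, so G is not cyclic.

Answer: No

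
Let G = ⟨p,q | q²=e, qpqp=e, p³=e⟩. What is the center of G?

An element z ∈ Z(G) iff z commutes with every generator.
For example e is central: e·p = p = p·e; e·q = q = q·e.
Whereas p ∉ Z(G) since p·q = pq ≠ p²q = q·p.
Checking each of the 6 elements this way gives Z(G) = {e}, of order 1.

Answer: {e}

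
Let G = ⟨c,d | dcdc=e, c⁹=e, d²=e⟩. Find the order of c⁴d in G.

Compute successive powers until reaching e:
  (c⁴d)¹ = c⁴d, (c⁴d)² = e.
The smallest positive k with (c⁴d)ᵏ = e is 2.

Answer: 2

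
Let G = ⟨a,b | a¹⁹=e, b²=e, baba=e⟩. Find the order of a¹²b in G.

Compute successive powers until reaching e:
  (a¹²b)¹ = a¹²b, (a¹²b)² = e.
The smallest positive k with (a¹²b)ᵏ = e is 2.

Answer: 2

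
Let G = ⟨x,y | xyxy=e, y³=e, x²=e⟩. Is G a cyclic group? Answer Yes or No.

Every cyclic group is abelian. But x·y = xy while y·x = xy², so x·y ≠ y·x and G is not abelian. Hence G is not cyclic.

Answer: No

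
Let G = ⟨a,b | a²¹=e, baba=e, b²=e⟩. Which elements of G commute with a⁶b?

⟨a⁶b⟩ ⊆ C_G(a⁶b) since powers of a⁶b commute with a⁶b; so |C_G(a⁶b)| ≥ |⟨a⁶b⟩| = 2.
By orbit–stabilizer, |C_G(a⁶b)| = |G| / |conj. class of a⁶b| = 42 / 21 = 2.
The 2 elements commuting with a⁶b are {e, a⁶b}.

Answer: {e, a⁶b}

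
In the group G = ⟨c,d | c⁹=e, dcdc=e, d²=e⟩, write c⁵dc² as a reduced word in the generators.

Multiply left to right, reducing at each step:
  (c⁵) · d = c⁵d
  (c⁵d) · c² = c³d

Answer: c³d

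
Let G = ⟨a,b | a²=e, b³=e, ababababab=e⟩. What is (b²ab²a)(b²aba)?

Compute (b²ab²a) · (b²aba) by multiplying left to right and reducing via the relations at each step:
  (b²ab²a) · b² = ababa
  (ababa) · a = abab
  (abab) · b = abab²
  (abab²) · a = abab²a

Answer: abab²a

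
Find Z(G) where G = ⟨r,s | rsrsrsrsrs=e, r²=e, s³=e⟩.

An element z ∈ Z(G) iff z commutes with every generator.
For example e is central: e·r = r = r·e; e·s = s = s·e.
Whereas r ∉ Z(G) since r·s = rs ≠ sr = s·r.
Checking each of the 60 elements this way gives Z(G) = {e}, of order 1.

Answer: {e}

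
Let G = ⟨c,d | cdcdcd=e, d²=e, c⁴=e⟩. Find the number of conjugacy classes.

The conjugacy classes (representative and size) are:
  [e] (size 1), [c³] (size 6), [c²dc²d] (size 3), [cdc³] (size 6), [dc³] (size 8).
Class equation: 1 + 6 + 3 + 6 + 8 = 24 = |G|. So G has 5 conjugacy classes.

Answer: 5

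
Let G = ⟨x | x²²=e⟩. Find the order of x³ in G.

Compute successive powers until reaching e:
  (x³)¹ = x³, (x³)² = x⁶, (x³)³ = x⁹, (x³)⁴ = x¹², (x³)⁵ = x¹⁵, (x³)⁶ = x¹⁸, (x³)⁷ = x²¹, (x³)⁸ = x², (x³)⁹ = x⁵, (x³)¹⁰ = x⁸, (x³)¹¹ = x¹¹, (x³)¹² = x¹⁴, (x³)¹³ = x¹⁷, (x³)¹⁴ = x²⁰, (x³)¹⁵ = x, (x³)¹⁶ = x⁴, (x³)¹⁷ = x⁷, (x³)¹⁸ = x¹⁰, (x³)¹⁹ = x¹³, (x³)²⁰ = x¹⁶, (x³)²¹ = x¹⁹, (x³)²² = e.
The smallest positive k with (x³)ᵏ = e is 22.

Answer: 22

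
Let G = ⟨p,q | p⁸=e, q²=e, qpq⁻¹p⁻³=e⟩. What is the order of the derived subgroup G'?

G' = [G, G] is generated by all commutators. The generator-pair commutators are: [p, q] = p⁶.
The subgroup they normally generate is {e, p², p⁴, p⁶}, of order 4.
Check: |G/G'| = 16/4 = 4 is the order of the abelianisation.

Answer: 4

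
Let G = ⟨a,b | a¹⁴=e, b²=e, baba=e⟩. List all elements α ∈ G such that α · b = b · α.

⟨b⟩ ⊆ C_G(b) since powers of b commute with b; so |C_G(b)| ≥ |⟨b⟩| = 2.
By orbit–stabilizer, |C_G(b)| = |G| / |conj. class of b| = 28 / 7 = 4.
The 4 elements commuting with b are {e, a⁷, b, a⁷b}.

Answer: {e, a⁷, b, a⁷b}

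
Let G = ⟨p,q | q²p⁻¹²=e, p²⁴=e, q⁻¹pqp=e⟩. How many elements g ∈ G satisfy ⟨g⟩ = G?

⟨g⟩ = G would require ord(g) = |G| = 48, but the maximum element order in G is 24 < 48. So G is not cyclic and no single element generates it: the count is 0.

Answer: 0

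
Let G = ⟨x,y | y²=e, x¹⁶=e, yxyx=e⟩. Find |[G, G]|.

G' = [G, G] is generated by all commutators. The generator-pair commutators are: [x, y] = x².
The subgroup they normally generate is {e, x², x⁴, x⁶, x⁸, x¹⁰, x¹², x¹⁴}, of order 8.
Check: |G/G'| = 32/8 = 4 is the order of the abelianisation.

Answer: 8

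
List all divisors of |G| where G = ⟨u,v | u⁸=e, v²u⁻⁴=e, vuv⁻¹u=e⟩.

|G| = 16 = 2⁴. By Lagrange's theorem the order of any subgroup divides 16; the divisors of 16 are 1, 2, 4, 8, 16.

Answer: 1, 2, 4, 8, 16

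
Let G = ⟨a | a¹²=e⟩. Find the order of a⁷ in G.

Compute successive powers until reaching e:
  (a⁷)¹ = a⁷, (a⁷)² = a², (a⁷)³ = a⁹, (a⁷)⁴ = a⁴, (a⁷)⁵ = a¹¹, (a⁷)⁶ = a⁶, (a⁷)⁷ = a, (a⁷)⁸ = a⁸, (a⁷)⁹ = a³, (a⁷)¹⁰ = a¹⁰, (a⁷)¹¹ = a⁵, (a⁷)¹² = e.
The smallest positive k with (a⁷)ᵏ = e is 12.

Answer: 12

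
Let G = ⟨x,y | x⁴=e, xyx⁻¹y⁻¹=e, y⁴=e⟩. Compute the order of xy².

Compute successive powers until reaching e:
  (xy²)¹ = xy², (xy²)² = x², (xy²)³ = x³y², (xy²)⁴ = e.
The smallest positive k with (xy²)ᵏ = e is 4.

Answer: 4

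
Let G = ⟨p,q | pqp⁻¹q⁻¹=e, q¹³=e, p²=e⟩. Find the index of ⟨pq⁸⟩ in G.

First find ord(pq⁸) by computing successive powers:
  (pq⁸)¹ = pq⁸, (pq⁸)² = q³, (pq⁸)³ = pq¹¹, (pq⁸)⁴ = q⁶, (pq⁸)⁵ = pq, (pq⁸)⁶ = q⁹, (pq⁸)⁷ = pq⁴, (pq⁸)⁸ = q¹², (pq⁸)⁹ = pq⁷, (pq⁸)¹⁰ = q², (pq⁸)¹¹ = pq¹⁰, (pq⁸)¹² = q⁵, (pq⁸)¹³ = p, (pq⁸)¹⁴ = q⁸, (pq⁸)¹⁵ = pq³, (pq⁸)¹⁶ = q¹¹, (pq⁸)¹⁷ = pq⁶, (pq⁸)¹⁸ = q, (pq⁸)¹⁹ = pq⁹, (pq⁸)²⁰ = q⁴, (pq⁸)²¹ = pq¹², (pq⁸)²² = q⁷, (pq⁸)²³ = pq², (pq⁸)²⁴ = q¹⁰, (pq⁸)²⁵ = pq⁵, (pq⁸)²⁶ = e.
So |⟨pq⁸⟩| = ord(pq⁸) = 26. With |G| = 26, by Lagrange [G : ⟨pq⁸⟩] = 26/26 = 1.

Answer: 1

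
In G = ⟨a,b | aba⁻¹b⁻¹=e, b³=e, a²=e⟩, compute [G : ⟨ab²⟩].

First find ord(ab²) by computing successive powers:
  (ab²)¹ = ab², (ab²)² = b, (ab²)³ = a, (ab²)⁴ = b², (ab²)⁵ = ab, (ab²)⁶ = e.
So |⟨ab²⟩| = ord(ab²) = 6. With |G| = 6, by Lagrange [G : ⟨ab²⟩] = 6/6 = 1.

Answer: 1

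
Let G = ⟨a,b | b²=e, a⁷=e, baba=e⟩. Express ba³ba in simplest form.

Multiply left to right, reducing at each step:
  b · a³ = a⁴b
  (a⁴b) · b = a⁴
  (a⁴) · a = a⁵

Answer: a⁵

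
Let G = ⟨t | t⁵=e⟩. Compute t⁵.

Compute successive powers of t, reducing at each step:
  t²: t · t = t²
  t³: (t²) · t = t³
  t⁴: (t³) · t = t⁴
  t⁵: (t⁴) · t = e

Answer: e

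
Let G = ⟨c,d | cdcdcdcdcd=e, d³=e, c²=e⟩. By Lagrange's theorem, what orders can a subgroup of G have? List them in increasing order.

|G| = 60 = 2² · 3 · 5. By Lagrange's theorem the order of any subgroup divides 60; the divisors of 60 are 1, 2, 3, 4, 5, 6, 10, 12, 15, 20, 30, 60.

Answer: 1, 2, 3, 4, 5, 6, 10, 12, 15, 20, 30, 60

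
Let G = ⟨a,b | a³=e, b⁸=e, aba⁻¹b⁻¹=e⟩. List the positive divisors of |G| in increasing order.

|G| = 24 = 2³ · 3. By Lagrange's theorem the order of any subgroup divides 24; the divisors of 24 are 1, 2, 3, 4, 6, 8, 12, 24.

Answer: 1, 2, 3, 4, 6, 8, 12, 24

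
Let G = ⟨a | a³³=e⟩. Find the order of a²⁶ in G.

Compute successive powers until reaching e:
  (a²⁶)¹ = a²⁶, (a²⁶)² = a¹⁹, (a²⁶)³ = a¹², (a²⁶)⁴ = a⁵, (a²⁶)⁵ = a³¹, (a²⁶)⁶ = a²⁴, (a²⁶)⁷ = a¹⁷, (a²⁶)⁸ = a¹⁰, (a²⁶)⁹ = a³, (a²⁶)¹⁰ = a²⁹, (a²⁶)¹¹ = a²², (a²⁶)¹² = a¹⁵, (a²⁶)¹³ = a⁸, (a²⁶)¹⁴ = a, (a²⁶)¹⁵ = a²⁷, (a²⁶)¹⁶ = a²⁰, (a²⁶)¹⁷ = a¹³, (a²⁶)¹⁸ = a⁶, (a²⁶)¹⁹ = a³², (a²⁶)²⁰ = a²⁵, (a²⁶)²¹ = a¹⁸, (a²⁶)²² = a¹¹, (a²⁶)²³ = a⁴, (a²⁶)²⁴ = a³⁰, (a²⁶)²⁵ = a²³, (a²⁶)²⁶ = a¹⁶, (a²⁶)²⁷ = a⁹, (a²⁶)²⁸ = a², (a²⁶)²⁹ = a²⁸, (a²⁶)³⁰ = a²¹, (a²⁶)³¹ = a¹⁴, (a²⁶)³² = a⁷, (a²⁶)³³ = e.
The smallest positive k with (a²⁶)ᵏ = e is 33.

Answer: 33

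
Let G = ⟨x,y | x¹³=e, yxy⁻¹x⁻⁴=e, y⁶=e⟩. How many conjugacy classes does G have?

The conjugacy classes (representative and size) are:
  [e] (size 1), [x⁴] (size 6), [x¹¹] (size 6), [x⁷y] (size 13), [x⁸y²] (size 13), [x¹²y³] (size 13), [x⁵y⁴] (size 13), [x¹¹y⁵] (size 13).
Class equation: 1 + 6 + 6 + 13 + 13 + 13 + 13 + 13 = 78 = |G|. So G has 8 conjugacy classes.

Answer: 8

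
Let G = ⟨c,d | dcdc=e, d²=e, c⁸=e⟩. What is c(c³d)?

Compute c · (c³d) by multiplying left to right and reducing via the relations at each step:
  c · c³ = c⁴
  (c⁴) · d = c⁴d

Answer: c⁴d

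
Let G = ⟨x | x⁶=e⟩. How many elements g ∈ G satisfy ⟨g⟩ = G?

G is cyclic of order 6. An element generates G iff its order is 6, and a cyclic group of order 6 has exactly φ(6) = 2 such elements.

Answer: 2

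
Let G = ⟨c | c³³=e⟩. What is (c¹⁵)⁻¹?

The order of (c¹⁵) is 11 (smallest k with (c¹⁵)ᵏ = e), so (c¹⁵)⁻¹ = (c¹⁵)¹⁰ = c¹⁸.
Check: (c¹⁵) · (c¹⁸) → (c¹⁵) · c¹⁸ = e, giving e as required.

Answer: c¹⁸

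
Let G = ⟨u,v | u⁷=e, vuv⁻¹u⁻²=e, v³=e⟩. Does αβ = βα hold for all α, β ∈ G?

u·v = uv but v·u = u²v, so u·v ≠ v·u and G is not abelian.

Answer: No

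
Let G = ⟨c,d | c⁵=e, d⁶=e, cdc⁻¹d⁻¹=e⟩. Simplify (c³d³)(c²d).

Compute (c³d³) · (c²d) by multiplying left to right and reducing via the relations at each step:
  (c³d³) · c² = d³
  (d³) · d = d⁴

Answer: d⁴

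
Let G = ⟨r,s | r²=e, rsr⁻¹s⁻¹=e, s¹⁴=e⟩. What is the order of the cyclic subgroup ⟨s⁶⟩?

|⟨s⁶⟩| equals the order of s⁶. Compute successive powers until reaching e:
  (s⁶)¹ = s⁶, (s⁶)² = s¹², (s⁶)³ = s⁴, (s⁶)⁴ = s¹⁰, (s⁶)⁵ = s², (s⁶)⁶ = s⁸, (s⁶)⁷ = e.
The smallest positive k with (s⁶)ᵏ = e is 7, so |⟨s⁶⟩| = 7.

Answer: 7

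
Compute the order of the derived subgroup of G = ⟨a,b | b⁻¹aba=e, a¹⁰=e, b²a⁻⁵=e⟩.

G' = [G, G] is generated by all commutators. The generator-pair commutators are: [a, b] = a².
The subgroup they normally generate is {e, a², a⁴, a⁶, a⁸}, of order 5.
Check: |G/G'| = 20/5 = 4 is the order of the abelianisation.

Answer: 5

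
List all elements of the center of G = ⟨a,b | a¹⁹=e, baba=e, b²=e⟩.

An element z ∈ Z(G) iff z commutes with every generator.
For example e is central: e·a = a = a·e; e·b = b = b·e.
Whereas a ∉ Z(G) since a·b = ab ≠ a¹⁸b = b·a.
Checking each of the 38 elements this way gives Z(G) = {e}, of order 1.

Answer: {e}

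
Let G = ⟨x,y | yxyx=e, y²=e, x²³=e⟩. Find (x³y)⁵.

Compute successive powers of (x³y), reducing at each step:
  (x³y)²: (x³y) · x³ = y;   y · y = e
  (x³y)³: e · x³ = x³;   (x³) · y = x³y
  (x³y)⁴: (x³y) · x³ = y;   y · y = e
  (x³y)⁵: e · x³ = x³;   (x³) · y = x³y

Answer: x³y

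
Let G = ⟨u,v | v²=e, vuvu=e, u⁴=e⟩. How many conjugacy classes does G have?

The conjugacy classes (representative and size) are:
  [e] (size 1), [u] (size 2), [u²] (size 1), [u²v] (size 2), [u³v] (size 2).
Class equation: 1 + 2 + 1 + 2 + 2 = 8 = |G|. So G has 5 conjugacy classes.

Answer: 5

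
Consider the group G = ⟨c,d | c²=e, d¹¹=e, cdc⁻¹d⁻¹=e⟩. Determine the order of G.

Enumerate words in the generators, reducing via the relations: the distinct elements are
  {c, d, e, cd, d², d³, d⁴, d⁵, d⁶, d⁷, d⁸, d⁹, cd², cd³, cd⁴, cd⁵, cd⁶, cd⁷, cd⁸, cd⁹, d¹⁰, cd¹⁰}.
No further products give new elements, so |G| = 22.

Answer: 22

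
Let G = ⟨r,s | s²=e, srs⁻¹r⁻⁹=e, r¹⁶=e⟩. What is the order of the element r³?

Compute successive powers until reaching e:
  (r³)¹ = r³, (r³)² = r⁶, (r³)³ = r⁹, (r³)⁴ = r¹², (r³)⁵ = r¹⁵, (r³)⁶ = r², (r³)⁷ = r⁵, (r³)⁸ = r⁸, (r³)⁹ = r¹¹, (r³)¹⁰ = r¹⁴, (r³)¹¹ = r, (r³)¹² = r⁴, (r³)¹³ = r⁷, (r³)¹⁴ = r¹⁰, (r³)¹⁵ = r¹³, (r³)¹⁶ = e.
The smallest positive k with (r³)ᵏ = e is 16.

Answer: 16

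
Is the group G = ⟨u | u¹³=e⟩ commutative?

G has a single generator, so G is cyclic and hence abelian.

Answer: Yes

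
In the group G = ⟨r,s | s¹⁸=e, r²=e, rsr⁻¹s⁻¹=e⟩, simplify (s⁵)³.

Compute successive powers of (s⁵), reducing at each step:
  (s⁵)²: (s⁵) · s⁵ = s¹⁰
  (s⁵)³: (s¹⁰) · s⁵ = s¹⁵

Answer: s¹⁵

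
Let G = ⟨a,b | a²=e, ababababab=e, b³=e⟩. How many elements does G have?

Enumerate words in the generators, reducing via the relations: the distinct elements are
  {a, b, e, ab, ba, b², aba, ab², bab, b²a, abab, ab²a, baba, bab², b²ab, ababa, abab², ab²ab, bab²a, b²aba, b²ab², abab²a, ab²aba, ab²ab², babab², bab²ab, b²abab, b²ab²a, abab²ab, ab²abab, ab²ab²a, babab²a, bab²aba, bab²ab², b²abab², b²ab²ab, abab²aba, abab²ab², ab²abab², babab²ab, bab²abab, b²abab²a, b²ab²aba, abab²abab, ab²abab²a, babab²ab², bab²abab², b²abab²ab, b²ab²abab, abab²abab², ab²abab²ab, bab²abab²a, b²abab²aba, b²abab²ab², b²ab²abab², abab²abab²a, ab²abab²aba, ab²abab²ab², bab²abab²ab, abab²abab²ab}.
No further products give new elements, so |G| = 60.

Answer: 60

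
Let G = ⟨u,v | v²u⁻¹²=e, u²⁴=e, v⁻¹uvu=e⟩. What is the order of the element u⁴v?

Compute successive powers until reaching e:
  (u⁴v)¹ = u⁴v, (u⁴v)² = u¹², (u⁴v)³ = u⁴v⁻¹, (u⁴v)⁴ = e.
The smallest positive k with (u⁴v)ᵏ = e is 4.

Answer: 4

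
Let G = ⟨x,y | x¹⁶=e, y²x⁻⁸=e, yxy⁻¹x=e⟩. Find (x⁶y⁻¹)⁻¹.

The order of (x⁶y⁻¹) is 4 (smallest k with (x⁶y⁻¹)ᵏ = e), so (x⁶y⁻¹)⁻¹ = (x⁶y⁻¹)³ = x⁶y.
Check: (x⁶y⁻¹) · (x⁶y) → (x⁶y⁻¹) · x⁶ = y⁻¹;   (y⁻¹) · y = e, giving e as required.

Answer: x⁶y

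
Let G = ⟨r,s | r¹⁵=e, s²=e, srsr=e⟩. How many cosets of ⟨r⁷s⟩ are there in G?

First find ord(r⁷s) by computing successive powers:
  (r⁷s)¹ = r⁷s, (r⁷s)² = e.
So |⟨r⁷s⟩| = ord(r⁷s) = 2. With |G| = 30, by Lagrange [G : ⟨r⁷s⟩] = 30/2 = 15.

Answer: 15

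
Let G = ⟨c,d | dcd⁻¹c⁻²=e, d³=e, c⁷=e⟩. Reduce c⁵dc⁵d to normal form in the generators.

Multiply left to right, reducing at each step:
  (c⁵) · d = c⁵d
  (c⁵d) · c⁵ = cd
  (cd) · d = cd²

Answer: cd²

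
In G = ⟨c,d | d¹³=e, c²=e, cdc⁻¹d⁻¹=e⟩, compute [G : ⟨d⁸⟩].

First find ord(d⁸) by computing successive powers:
  (d⁸)¹ = d⁸, (d⁸)² = d³, (d⁸)³ = d¹¹, (d⁸)⁴ = d⁶, (d⁸)⁵ = d, (d⁸)⁶ = d⁹, (d⁸)⁷ = d⁴, (d⁸)⁸ = d¹², (d⁸)⁹ = d⁷, (d⁸)¹⁰ = d², (d⁸)¹¹ = d¹⁰, (d⁸)¹² = d⁵, (d⁸)¹³ = e.
So |⟨d⁸⟩| = ord(d⁸) = 13. With |G| = 26, by Lagrange [G : ⟨d⁸⟩] = 26/13 = 2.

Answer: 2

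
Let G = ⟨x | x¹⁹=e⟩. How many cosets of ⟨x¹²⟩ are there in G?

First find ord(x¹²) by computing successive powers:
  (x¹²)¹ = x¹², (x¹²)² = x⁵, (x¹²)³ = x¹⁷, (x¹²)⁴ = x¹⁰, (x¹²)⁵ = x³, (x¹²)⁶ = x¹⁵, (x¹²)⁷ = x⁸, (x¹²)⁸ = x, (x¹²)⁹ = x¹³, (x¹²)¹⁰ = x⁶, (x¹²)¹¹ = x¹⁸, (x¹²)¹² = x¹¹, (x¹²)¹³ = x⁴, (x¹²)¹⁴ = x¹⁶, (x¹²)¹⁵ = x⁹, (x¹²)¹⁶ = x², (x¹²)¹⁷ = x¹⁴, (x¹²)¹⁸ = x⁷, (x¹²)¹⁹ = e.
So |⟨x¹²⟩| = ord(x¹²) = 19. With |G| = 19, by Lagrange [G : ⟨x¹²⟩] = 19/19 = 1.

Answer: 1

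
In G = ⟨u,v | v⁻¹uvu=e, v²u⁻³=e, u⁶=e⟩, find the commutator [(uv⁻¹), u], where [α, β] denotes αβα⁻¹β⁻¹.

[(uv⁻¹), u] = (uv⁻¹)·u·(uv⁻¹)⁻¹·u⁻¹.
  (uv⁻¹) · u = v⁻¹
  (v⁻¹) · (uv) = u⁵
  (u⁵) · (u⁵) = u⁴

Answer: u⁴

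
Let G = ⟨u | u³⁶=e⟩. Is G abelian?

G has a single generator, so G is cyclic and hence abelian.

Answer: Yes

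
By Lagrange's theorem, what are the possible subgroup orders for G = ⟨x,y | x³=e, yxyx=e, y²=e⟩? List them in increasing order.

|G| = 6 = 2 · 3. By Lagrange's theorem the order of any subgroup divides 6; the divisors of 6 are 1, 2, 3, 6.

Answer: 1, 2, 3, 6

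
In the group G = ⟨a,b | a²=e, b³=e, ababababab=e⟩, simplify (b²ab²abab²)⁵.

Compute successive powers of (b²ab²abab²), reducing at each step:
  (b²ab²abab²)²: (b²ab²abab²) · b² = b²ab²abab;   (b²ab²abab) · a = b²abab²ab²;   (b²abab²ab²) · b² = b²abab²ab;   (b²abab²ab) · a = b²abab²aba;   (b²abab²aba) · b = bab²abab²a;   (bab²abab²a) · a = bab²abab²;   (bab²abab²) · b² = bab²abab
  (b²ab²abab²)³: (bab²abab) · b² = bab²aba;   (bab²aba) · a = bab²ab;   (bab²ab) · b² = bab²a;   (bab²a) · a = bab²;   (bab²) · b = ba;   (ba) · a = b;   b · b² = e
  (b²ab²abab²)⁴: e · b² = b²;   (b²) · a = b²a;   (b²a) · b² = b²ab²;   (b²ab²) · a = b²ab²a;   (b²ab²a) · b = b²ab²ab;   (b²ab²ab) · a = b²ab²aba;   (b²ab²aba) · b² = b²ab²abab²
  (b²ab²abab²)⁵: (b²ab²abab²) · b² = b²ab²abab;   (b²ab²abab) · a = b²abab²ab²;   (b²abab²ab²) · b² = b²abab²ab;   (b²abab²ab) · a = b²abab²aba;   (b²abab²aba) · b = bab²abab²a;   (bab²abab²a) · a = bab²abab²;   (bab²abab²) · b² = bab²abab

Answer: bab²abab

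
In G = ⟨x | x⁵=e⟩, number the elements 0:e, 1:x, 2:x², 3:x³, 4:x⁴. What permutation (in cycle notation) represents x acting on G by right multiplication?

(0 1 2 3 4)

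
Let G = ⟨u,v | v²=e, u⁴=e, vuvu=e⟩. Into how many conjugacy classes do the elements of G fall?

The conjugacy classes (representative and size) are:
  [e] (size 1), [u] (size 2), [u²] (size 1), [u²v] (size 2), [u³v] (size 2).
Class equation: 1 + 2 + 1 + 2 + 2 = 8 = |G|. So G has 5 conjugacy classes.

Answer: 5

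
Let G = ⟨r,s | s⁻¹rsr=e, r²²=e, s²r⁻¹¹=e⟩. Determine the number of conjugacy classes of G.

The conjugacy classes (representative and size) are:
  [e] (size 1), [r²¹] (size 2), [r²] (size 2), [r³] (size 2), [r¹⁸] (size 2), [r¹⁷] (size 2), [r⁶] (size 2), [r⁷] (size 2), [r⁸] (size 2), [r¹³] (size 2), [r¹²] (size 2), [r¹¹] (size 1), [r¹⁰s] (size 11), [r⁷s] (size 11).
Class equation: 1 + 2 + 2 + 2 + 2 + 2 + 2 + 2 + 2 + 2 + 2 + 1 + 11 + 11 = 44 = |G|. So G has 14 conjugacy classes.

Answer: 14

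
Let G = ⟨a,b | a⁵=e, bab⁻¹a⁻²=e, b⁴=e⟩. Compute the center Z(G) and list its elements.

An element z ∈ Z(G) iff z commutes with every generator.
For example e is central: e·a = a = a·e; e·b = b = b·e.
Whereas a ∉ Z(G) since a·b = ab ≠ a²b = b·a.
Checking each of the 20 elements this way gives Z(G) = {e}, of order 1.

Answer: {e}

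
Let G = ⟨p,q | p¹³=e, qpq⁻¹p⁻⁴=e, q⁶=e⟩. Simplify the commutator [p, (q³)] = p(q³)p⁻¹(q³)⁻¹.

[p, (q³)] = p·(q³)·p⁻¹·(q³)⁻¹.
  p · (q³) = pq³
  (pq³) · (p¹²) = p²q³
  (p²q³) · (q³) = p²

Answer: p²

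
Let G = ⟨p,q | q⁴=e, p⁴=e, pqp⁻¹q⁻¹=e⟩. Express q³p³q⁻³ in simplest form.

Multiply left to right, reducing at each step:
  (q³) · p³ = p³q³
  (p³q³) · q⁻³ = p³

Answer: p³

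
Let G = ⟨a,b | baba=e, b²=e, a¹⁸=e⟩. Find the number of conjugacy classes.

The conjugacy classes (representative and size) are:
  [e] (size 1), [a] (size 2), [a²] (size 2), [a³] (size 2), [a¹⁴] (size 2), [a⁵] (size 2), [a¹²] (size 2), [a⁷] (size 2), [a¹⁰] (size 2), [a⁹] (size 1), [a¹⁰b] (size 9), [ab] (size 9).
Class equation: 1 + 2 + 2 + 2 + 2 + 2 + 2 + 2 + 2 + 1 + 9 + 9 = 36 = |G|. So G has 12 conjugacy classes.

Answer: 12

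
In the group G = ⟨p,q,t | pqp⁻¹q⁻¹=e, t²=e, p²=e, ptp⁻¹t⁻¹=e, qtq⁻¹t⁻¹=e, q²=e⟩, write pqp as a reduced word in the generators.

Multiply left to right, reducing at each step:
  p · q = pq
  (pq) · p = q

Answer: q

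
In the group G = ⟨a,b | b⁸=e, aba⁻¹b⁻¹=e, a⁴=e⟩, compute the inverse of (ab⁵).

The order of (ab⁵) is 8 (smallest k with (ab⁵)ᵏ = e), so (ab⁵)⁻¹ = (ab⁵)⁷ = a³b³.
Check: (ab⁵) · (a³b³) → (ab⁵) · a³ = b⁵;   (b⁵) · b³ = e, giving e as required.

Answer: a³b³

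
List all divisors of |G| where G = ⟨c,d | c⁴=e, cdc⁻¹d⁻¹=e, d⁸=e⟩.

|G| = 32 = 2⁵. By Lagrange's theorem the order of any subgroup divides 32; the divisors of 32 are 1, 2, 4, 8, 16, 32.

Answer: 1, 2, 4, 8, 16, 32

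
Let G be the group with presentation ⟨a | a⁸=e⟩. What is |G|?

G is generated by a single element, so G is cyclic. The relator gives a⁸ = e and no smaller power is forced to be e, so the 8 powers {a, e, a², a³, a⁴, a⁵, a⁶, a⁷} are distinct. Hence |G| = 8.

Answer: 8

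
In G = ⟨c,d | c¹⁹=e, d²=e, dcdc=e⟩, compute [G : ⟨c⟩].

First find ord(c) by computing successive powers:
  c¹ = c, c² = c², c³ = c³, c⁴ = c⁴, c⁵ = c⁵, c⁶ = c⁶, c⁷ = c⁷, c⁸ = c⁸, c⁹ = c⁹, c¹⁰ = c¹⁰, c¹¹ = c¹¹, c¹² = c¹², c¹³ = c¹³, c¹⁴ = c¹⁴, c¹⁵ = c¹⁵, c¹⁶ = c¹⁶, c¹⁷ = c¹⁷, c¹⁸ = c¹⁸, c¹⁹ = e.
So |⟨c⟩| = ord(c) = 19. With |G| = 38, by Lagrange [G : ⟨c⟩] = 38/19 = 2.

Answer: 2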